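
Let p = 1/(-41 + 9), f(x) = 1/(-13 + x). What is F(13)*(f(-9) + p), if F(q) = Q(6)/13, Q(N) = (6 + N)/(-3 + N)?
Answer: -27/1144 ≈ -0.023601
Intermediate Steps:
p = -1/32 (p = 1/(-32) = -1/32 ≈ -0.031250)
Q(N) = (6 + N)/(-3 + N)
F(q) = 4/13 (F(q) = ((6 + 6)/(-3 + 6))/13 = (12/3)*(1/13) = ((⅓)*12)*(1/13) = 4*(1/13) = 4/13)
F(13)*(f(-9) + p) = 4*(1/(-13 - 9) - 1/32)/13 = 4*(1/(-22) - 1/32)/13 = 4*(-1/22 - 1/32)/13 = (4/13)*(-27/352) = -27/1144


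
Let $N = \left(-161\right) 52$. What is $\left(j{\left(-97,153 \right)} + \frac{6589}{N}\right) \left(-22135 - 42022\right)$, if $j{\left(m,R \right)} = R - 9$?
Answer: $- \frac{76922895703}{8372} \approx -9.1881 \cdot 10^{6}$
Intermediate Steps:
$j{\left(m,R \right)} = -9 + R$ ($j{\left(m,R \right)} = R - 9 = -9 + R$)
$N = -8372$
$\left(j{\left(-97,153 \right)} + \frac{6589}{N}\right) \left(-22135 - 42022\right) = \left(\left(-9 + 153\right) + \frac{6589}{-8372}\right) \left(-22135 - 42022\right) = \left(144 + 6589 \left(- \frac{1}{8372}\right)\right) \left(-64157\right) = \left(144 - \frac{6589}{8372}\right) \left(-64157\right) = \frac{1198979}{8372} \left(-64157\right) = - \frac{76922895703}{8372}$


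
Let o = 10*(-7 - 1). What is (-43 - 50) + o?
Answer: -173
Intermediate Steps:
o = -80 (o = 10*(-8) = -80)
(-43 - 50) + o = (-43 - 50) - 80 = -93 - 80 = -173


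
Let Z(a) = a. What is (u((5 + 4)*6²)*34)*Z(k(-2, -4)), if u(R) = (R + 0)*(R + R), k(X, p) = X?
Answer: -14276736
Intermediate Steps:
u(R) = 2*R² (u(R) = R*(2*R) = 2*R²)
(u((5 + 4)*6²)*34)*Z(k(-2, -4)) = ((2*((5 + 4)*6²)²)*34)*(-2) = ((2*(9*36)²)*34)*(-2) = ((2*324²)*34)*(-2) = ((2*104976)*34)*(-2) = (209952*34)*(-2) = 7138368*(-2) = -14276736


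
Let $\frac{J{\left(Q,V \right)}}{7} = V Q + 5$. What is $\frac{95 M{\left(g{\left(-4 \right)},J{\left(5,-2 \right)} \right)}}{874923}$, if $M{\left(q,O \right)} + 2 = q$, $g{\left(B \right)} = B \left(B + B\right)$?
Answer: $\frac{950}{291641} \approx 0.0032574$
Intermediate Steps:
$g{\left(B \right)} = 2 B^{2}$ ($g{\left(B \right)} = B 2 B = 2 B^{2}$)
$J{\left(Q,V \right)} = 35 + 7 Q V$ ($J{\left(Q,V \right)} = 7 \left(V Q + 5\right) = 7 \left(Q V + 5\right) = 7 \left(5 + Q V\right) = 35 + 7 Q V$)
$M{\left(q,O \right)} = -2 + q$
$\frac{95 M{\left(g{\left(-4 \right)},J{\left(5,-2 \right)} \right)}}{874923} = \frac{95 \left(-2 + 2 \left(-4\right)^{2}\right)}{874923} = 95 \left(-2 + 2 \cdot 16\right) \frac{1}{874923} = 95 \left(-2 + 32\right) \frac{1}{874923} = 95 \cdot 30 \cdot \frac{1}{874923} = 2850 \cdot \frac{1}{874923} = \frac{950}{291641}$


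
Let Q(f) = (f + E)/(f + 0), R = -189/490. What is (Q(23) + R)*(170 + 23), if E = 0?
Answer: 8299/70 ≈ 118.56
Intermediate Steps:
R = -27/70 (R = -189*1/490 = -27/70 ≈ -0.38571)
Q(f) = 1 (Q(f) = (f + 0)/(f + 0) = f/f = 1)
(Q(23) + R)*(170 + 23) = (1 - 27/70)*(170 + 23) = (43/70)*193 = 8299/70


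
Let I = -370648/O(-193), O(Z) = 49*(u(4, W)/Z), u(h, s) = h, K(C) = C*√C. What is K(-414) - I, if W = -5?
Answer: -17883766/49 - 1242*I*√46 ≈ -3.6498e+5 - 8423.7*I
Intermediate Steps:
K(C) = C^(3/2)
O(Z) = 196/Z (O(Z) = 49*(4/Z) = 196/Z)
I = 17883766/49 (I = -370648/(196/(-193)) = -370648/(196*(-1/193)) = -370648/(-196/193) = -370648*(-193/196) = 17883766/49 ≈ 3.6498e+5)
K(-414) - I = (-414)^(3/2) - 1*17883766/49 = -1242*I*√46 - 17883766/49 = -17883766/49 - 1242*I*√46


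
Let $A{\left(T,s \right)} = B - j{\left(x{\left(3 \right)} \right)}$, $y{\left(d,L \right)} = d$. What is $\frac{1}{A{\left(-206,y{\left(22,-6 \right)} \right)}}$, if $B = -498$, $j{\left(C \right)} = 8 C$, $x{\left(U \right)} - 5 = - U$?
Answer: $- \frac{1}{514} \approx -0.0019455$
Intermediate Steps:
$x{\left(U \right)} = 5 - U$
$A{\left(T,s \right)} = -514$ ($A{\left(T,s \right)} = -498 - 8 \left(5 - 3\right) = -498 - 8 \cdot 2 = -498 - 16 = -514$)
$\frac{1}{A{\left(-206,y{\left(22,-6 \right)} \right)}} = \frac{1}{-514} = - \frac{1}{514}$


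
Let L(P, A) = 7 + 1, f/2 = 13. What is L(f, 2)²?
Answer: 64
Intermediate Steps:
f = 26 (f = 2*13 = 26)
L(P, A) = 8
L(f, 2)² = 8² = 64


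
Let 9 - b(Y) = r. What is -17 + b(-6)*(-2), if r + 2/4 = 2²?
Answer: -28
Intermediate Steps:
r = 7/2 (r = -½ + 2² = -½ + 4 = 7/2 ≈ 3.5000)
b(Y) = 11/2 (b(Y) = 9 - 1*7/2 = 9 - 7/2 = 11/2)
-17 + b(-6)*(-2) = -17 + (11/2)*(-2) = -17 - 11 = -28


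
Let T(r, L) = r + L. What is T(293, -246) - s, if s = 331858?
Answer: -331811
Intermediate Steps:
T(r, L) = L + r
T(293, -246) - s = (-246 + 293) - 1*331858 = 47 - 331858 = -331811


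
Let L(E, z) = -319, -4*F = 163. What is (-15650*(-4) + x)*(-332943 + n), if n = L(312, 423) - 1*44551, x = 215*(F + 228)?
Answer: -155445491655/4 ≈ -3.8861e+10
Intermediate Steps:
F = -163/4 (F = -¼*163 = -163/4 ≈ -40.750)
x = 161035/4 (x = 215*(-163/4 + 228) = 215*(749/4) = 161035/4 ≈ 40259.)
n = -44870 (n = -319 - 1*44551 = -319 - 44551 = -44870)
(-15650*(-4) + x)*(-332943 + n) = (-15650*(-4) + 161035/4)*(-332943 - 44870) = (62600 + 161035/4)*(-377813) = (411435/4)*(-377813) = -155445491655/4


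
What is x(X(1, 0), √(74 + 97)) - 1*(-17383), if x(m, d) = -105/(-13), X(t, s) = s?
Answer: 226084/13 ≈ 17391.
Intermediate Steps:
x(m, d) = 105/13 (x(m, d) = -105*(-1/13) = 105/13)
x(X(1, 0), √(74 + 97)) - 1*(-17383) = 105/13 - 1*(-17383) = 105/13 + 17383 = 226084/13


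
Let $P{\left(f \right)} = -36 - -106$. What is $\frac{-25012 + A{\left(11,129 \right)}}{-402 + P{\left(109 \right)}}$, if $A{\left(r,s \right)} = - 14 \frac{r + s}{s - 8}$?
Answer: $\frac{757103}{10043} \approx 75.386$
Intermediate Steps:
$A{\left(r,s \right)} = - \frac{14 \left(r + s\right)}{-8 + s}$ ($A{\left(r,s \right)} = - 14 \frac{r + s}{-8 + s} = - \frac{14 \left(r + s\right)}{-8 + s}$)
$P{\left(f \right)} = 70$ ($P{\left(f \right)} = -36 + 106 = 70$)
$\frac{-25012 + A{\left(11,129 \right)}}{-402 + P{\left(109 \right)}} = \frac{-25012 + \frac{14 \left(\left(-1\right) 11 - 129\right)}{-8 + 129}}{-402 + 70} = \frac{-25012 + \frac{14 \left(-11 - 129\right)}{121}}{-332} = \left(-25012 + 14 \cdot \frac{1}{121} \left(-140\right)\right) \left(- \frac{1}{332}\right) = \left(-25012 - \frac{1960}{121}\right) \left(- \frac{1}{332}\right) = \left(- \frac{3028412}{121}\right) \left(- \frac{1}{332}\right) = \frac{757103}{10043}$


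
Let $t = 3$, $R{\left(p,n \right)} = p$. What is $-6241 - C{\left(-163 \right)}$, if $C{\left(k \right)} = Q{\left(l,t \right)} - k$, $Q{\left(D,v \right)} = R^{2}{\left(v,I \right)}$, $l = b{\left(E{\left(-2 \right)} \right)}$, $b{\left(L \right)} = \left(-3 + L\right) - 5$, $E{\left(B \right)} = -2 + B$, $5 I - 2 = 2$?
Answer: $-6413$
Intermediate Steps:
$I = \frac{4}{5}$ ($I = \frac{2}{5} + \frac{1}{5} \cdot 2 = \frac{2}{5} + \frac{2}{5} = \frac{4}{5} \approx 0.8$)
$b{\left(L \right)} = -8 + L$
$l = -12$ ($l = -8 - 4 = -12$)
$Q{\left(D,v \right)} = v^{2}$
$C{\left(k \right)} = 9 - k$ ($C{\left(k \right)} = 3^{2} - k = 9 - k$)
$-6241 - C{\left(-163 \right)} = -6241 - \left(9 - -163\right) = -6241 - \left(9 + 163\right) = -6241 - 172 = -6413$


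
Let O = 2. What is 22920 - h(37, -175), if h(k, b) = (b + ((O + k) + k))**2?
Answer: 13119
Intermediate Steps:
h(k, b) = (2 + b + 2*k)**2 (h(k, b) = (b + ((2 + k) + k))**2 = (b + (2 + 2*k))**2 = (2 + b + 2*k)**2)
22920 - h(37, -175) = 22920 - (2 - 175 + 2*37)**2 = 22920 - (2 - 175 + 74)**2 = 22920 - 1*(-99)**2 = 22920 - 1*9801 = 22920 - 9801 = 13119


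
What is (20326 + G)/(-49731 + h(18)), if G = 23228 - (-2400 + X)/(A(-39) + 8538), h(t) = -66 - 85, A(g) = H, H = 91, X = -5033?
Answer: -375834899/430431778 ≈ -0.87316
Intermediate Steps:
A(g) = 91
h(t) = -151
G = 200441845/8629 (G = 23228 - (-2400 - 5033)/(91 + 8538) = 23228 - (-7433)/8629 = 23228 - 1*(-7433/8629) = 23228 + 7433/8629 = 200441845/8629 ≈ 23229.)
(20326 + G)/(-49731 + h(18)) = (20326 + 200441845/8629)/(-49731 - 151) = (375834899/8629)/(-49882) = (375834899/8629)*(-1/49882) = -375834899/430431778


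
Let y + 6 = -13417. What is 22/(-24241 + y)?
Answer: -1/1712 ≈ -0.00058411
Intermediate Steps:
y = -13423 (y = -6 - 13417 = -13423)
22/(-24241 + y) = 22/(-24241 - 13423) = 22/(-37664) = -1/37664*22 = -1/1712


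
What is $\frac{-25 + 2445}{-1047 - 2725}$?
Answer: $- \frac{605}{943} \approx -0.64157$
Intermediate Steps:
$\frac{-25 + 2445}{-1047 - 2725} = \frac{2420}{-3772} = 2420 \left(- \frac{1}{3772}\right) = - \frac{605}{943}$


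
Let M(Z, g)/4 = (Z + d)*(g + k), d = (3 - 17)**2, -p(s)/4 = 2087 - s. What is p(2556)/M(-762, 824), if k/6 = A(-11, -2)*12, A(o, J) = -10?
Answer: -469/58864 ≈ -0.0079675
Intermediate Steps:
p(s) = -8348 + 4*s (p(s) = -4*(2087 - s) = -8348 + 4*s)
k = -720 (k = 6*(-10*12) = 6*(-120) = -720)
d = 196 (d = (-14)**2 = 196)
M(Z, g) = 4*(-720 + g)*(196 + Z) (M(Z, g) = 4*((Z + 196)*(g - 720)) = 4*((196 + Z)*(-720 + g)) = 4*((-720 + g)*(196 + Z)) = 4*(-720 + g)*(196 + Z))
p(2556)/M(-762, 824) = (-8348 + 4*2556)/(-564480 - 2880*(-762) + 784*824 + 4*(-762)*824) = (-8348 + 10224)/(-564480 + 2194560 + 646016 - 2511552) = 1876/(-235456) = 1876*(-1/235456) = -469/58864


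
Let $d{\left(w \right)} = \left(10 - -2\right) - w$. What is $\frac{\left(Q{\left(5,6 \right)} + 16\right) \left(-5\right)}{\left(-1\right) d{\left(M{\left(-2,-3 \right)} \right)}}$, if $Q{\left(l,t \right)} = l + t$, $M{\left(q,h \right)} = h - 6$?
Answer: $\frac{45}{7} \approx 6.4286$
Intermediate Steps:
$M{\left(q,h \right)} = -6 + h$ ($M{\left(q,h \right)} = h - 6 = -6 + h$)
$d{\left(w \right)} = 12 - w$ ($d{\left(w \right)} = \left(10 + 2\right) - w = 12 - w$)
$\frac{\left(Q{\left(5,6 \right)} + 16\right) \left(-5\right)}{\left(-1\right) d{\left(M{\left(-2,-3 \right)} \right)}} = \frac{\left(\left(5 + 6\right) + 16\right) \left(-5\right)}{\left(-1\right) \left(12 - \left(-6 - 3\right)\right)} = \frac{\left(11 + 16\right) \left(-5\right)}{\left(-1\right) \left(12 - -9\right)} = \frac{27 \left(-5\right)}{\left(-1\right) \left(12 + 9\right)} = - \frac{135}{\left(-1\right) 21} = - \frac{135}{-21} = \left(-135\right) \left(- \frac{1}{21}\right) = \frac{45}{7}$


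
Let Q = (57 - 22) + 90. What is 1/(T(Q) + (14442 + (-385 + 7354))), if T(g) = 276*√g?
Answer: 2379/49878769 - 460*√5/149636307 ≈ 4.0822e-5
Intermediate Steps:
Q = 125 (Q = 35 + 90 = 125)
1/(T(Q) + (14442 + (-385 + 7354))) = 1/(276*√125 + (14442 + (-385 + 7354))) = 1/(276*(5*√5) + (14442 + 6969)) = 1/(1380*√5 + 21411) = 1/(21411 + 1380*√5)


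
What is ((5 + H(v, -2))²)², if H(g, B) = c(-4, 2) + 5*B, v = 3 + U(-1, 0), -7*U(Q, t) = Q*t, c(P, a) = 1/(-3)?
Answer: 65536/81 ≈ 809.09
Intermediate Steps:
c(P, a) = -⅓
U(Q, t) = -Q*t/7
v = 3 (v = 3 - ⅐*(-1)*0 = 3 + 0 = 3)
H(g, B) = -⅓ + 5*B
((5 + H(v, -2))²)² = ((5 + (-⅓ + 5*(-2)))²)² = ((5 + (-⅓ - 10))²)² = ((5 - 31/3)²)² = ((-16/3)²)² = (256/9)² = 65536/81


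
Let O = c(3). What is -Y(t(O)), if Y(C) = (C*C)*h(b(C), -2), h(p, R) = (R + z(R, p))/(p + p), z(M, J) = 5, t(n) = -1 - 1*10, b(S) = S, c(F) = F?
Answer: 33/2 ≈ 16.500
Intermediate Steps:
O = 3
t(n) = -11 (t(n) = -1 - 10 = -11)
h(p, R) = (5 + R)/(2*p) (h(p, R) = (R + 5)/(p + p) = (5 + R)/((2*p)) = (5 + R)*(1/(2*p)) = (5 + R)/(2*p))
Y(C) = 3*C/2 (Y(C) = (C*C)*((5 - 2)/(2*C)) = C**2*((1/2)*3/C) = C**2*(3/(2*C)) = 3*C/2)
-Y(t(O)) = -3*(-11)/2 = -1*(-33/2) = 33/2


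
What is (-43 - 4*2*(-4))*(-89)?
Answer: 979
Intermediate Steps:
(-43 - 4*2*(-4))*(-89) = (-43 - 8*(-4))*(-89) = (-43 + 32)*(-89) = -11*(-89) = 979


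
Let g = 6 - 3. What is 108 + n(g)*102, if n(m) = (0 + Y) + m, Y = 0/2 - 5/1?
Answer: -96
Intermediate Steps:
Y = -5 (Y = 0*(½) - 5*1 = 0 - 5 = -5)
g = 3
n(m) = -5 + m (n(m) = (0 - 5) + m = -5 + m)
108 + n(g)*102 = 108 + (-5 + 3)*102 = 108 - 2*102 = 108 - 204 = -96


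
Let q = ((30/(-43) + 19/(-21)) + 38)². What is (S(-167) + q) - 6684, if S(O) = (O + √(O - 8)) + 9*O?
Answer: -5731687097/815409 + 5*I*√7 ≈ -7029.2 + 13.229*I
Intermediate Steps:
q = 1080239689/815409 (q = ((30*(-1/43) + 19*(-1/21)) + 38)² = ((-30/43 - 19/21) + 38)² = (-1447/903 + 38)² = (32867/903)² = 1080239689/815409 ≈ 1324.8)
S(O) = √(-8 + O) + 10*O (S(O) = (O + √(-8 + O)) + 9*O = √(-8 + O) + 10*O)
(S(-167) + q) - 6684 = ((√(-8 - 167) + 10*(-167)) + 1080239689/815409) - 6684 = ((√(-175) - 1670) + 1080239689/815409) - 6684 = ((5*I*√7 - 1670) + 1080239689/815409) - 6684 = ((-1670 + 5*I*√7) + 1080239689/815409) - 6684 = (-281493341/815409 + 5*I*√7) - 6684 = -5731687097/815409 + 5*I*√7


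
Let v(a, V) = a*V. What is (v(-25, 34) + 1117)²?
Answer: 71289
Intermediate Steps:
v(a, V) = V*a
(v(-25, 34) + 1117)² = (34*(-25) + 1117)² = (-850 + 1117)² = 267² = 71289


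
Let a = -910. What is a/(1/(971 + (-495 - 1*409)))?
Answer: -60970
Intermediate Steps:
a/(1/(971 + (-495 - 1*409))) = -(433160 - 372190) = -910/(1/(971 + (-495 - 409))) = -910/(1/(971 - 904)) = -910/(1/67) = -910/1/67 = -910*67 = -60970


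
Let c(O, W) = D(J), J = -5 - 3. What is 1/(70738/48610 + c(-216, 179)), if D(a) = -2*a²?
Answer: -24305/3075671 ≈ -0.0079023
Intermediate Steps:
J = -8
c(O, W) = -128 (c(O, W) = -2*(-8)² = -2*64 = -128)
1/(70738/48610 + c(-216, 179)) = 1/(70738/48610 - 128) = 1/(70738*(1/48610) - 128) = 1/(35369/24305 - 128) = 1/(-3075671/24305) = -24305/3075671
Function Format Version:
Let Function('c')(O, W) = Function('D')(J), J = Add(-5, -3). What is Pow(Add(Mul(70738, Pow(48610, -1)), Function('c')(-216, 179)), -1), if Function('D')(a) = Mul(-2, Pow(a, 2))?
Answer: Rational(-24305, 3075671) ≈ -0.0079023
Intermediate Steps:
J = -8
Function('c')(O, W) = -128 (Function('c')(O, W) = Mul(-2, Pow(-8, 2)) = Mul(-2, 64) = -128)
Pow(Add(Mul(70738, Pow(48610, -1)), Function('c')(-216, 179)), -1) = Pow(Add(Mul(70738, Pow(48610, -1)), -128), -1) = Pow(Add(Mul(70738, Rational(1, 48610)), -128), -1) = Pow(Add(Rational(35369, 24305), -128), -1) = Pow(Rational(-3075671, 24305), -1) = Rational(-24305, 3075671)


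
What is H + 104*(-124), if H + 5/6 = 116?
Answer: -76685/6 ≈ -12781.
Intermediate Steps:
H = 691/6 (H = -5/6 + 116 = 691/6 ≈ 115.17)
H + 104*(-124) = 691/6 + 104*(-124) = 691/6 - 12896 = -76685/6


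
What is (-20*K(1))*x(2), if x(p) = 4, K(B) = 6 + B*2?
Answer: -640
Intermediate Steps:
K(B) = 6 + 2*B
(-20*K(1))*x(2) = -20*(6 + 2*1)*4 = -20*(6 + 2)*4 = -20*8*4 = -160*4 = -640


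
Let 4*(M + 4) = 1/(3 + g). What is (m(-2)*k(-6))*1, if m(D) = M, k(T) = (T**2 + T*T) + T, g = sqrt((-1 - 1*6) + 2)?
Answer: 33*(-16*sqrt(5) + 47*I)/(2*(sqrt(5) - 3*I)) ≈ -260.46 - 2.6354*I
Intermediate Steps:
g = I*sqrt(5) (g = sqrt((-1 - 6) + 2) = sqrt(-7 + 2) = sqrt(-5) = I*sqrt(5) ≈ 2.2361*I)
M = -4 + 1/(4*(3 + I*sqrt(5))) ≈ -3.9464 - 0.03993*I
k(T) = T + 2*T**2 (k(T) = (T**2 + T**2) + T = 2*T**2 + T = T + 2*T**2)
m(D) = (-16*sqrt(5) + 47*I)/(4*(sqrt(5) - 3*I))
(m(-2)*k(-6))*1 = (((-16*sqrt(5) + 47*I)/(4*(sqrt(5) - 3*I)))*(-6*(1 + 2*(-6))))*1 = (((-16*sqrt(5) + 47*I)/(4*(sqrt(5) - 3*I)))*(-6*(1 - 12)))*1 = (((-16*sqrt(5) + 47*I)/(4*(sqrt(5) - 3*I)))*(-6*(-11)))*1 = (((-16*sqrt(5) + 47*I)/(4*(sqrt(5) - 3*I)))*66)*1 = (33*(-16*sqrt(5) + 47*I)/(2*(sqrt(5) - 3*I)))*1 = 33*(-16*sqrt(5) + 47*I)/(2*(sqrt(5) - 3*I))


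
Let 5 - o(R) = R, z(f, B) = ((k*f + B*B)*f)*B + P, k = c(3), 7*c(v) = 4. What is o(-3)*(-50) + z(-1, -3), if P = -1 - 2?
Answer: -2644/7 ≈ -377.71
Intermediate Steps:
c(v) = 4/7 (c(v) = (⅐)*4 = 4/7)
k = 4/7 ≈ 0.57143
P = -3
z(f, B) = -3 + B*f*(B² + 4*f/7) (z(f, B) = ((4*f/7 + B*B)*f)*B - 3 = ((4*f/7 + B²)*f)*B - 3 = ((B² + 4*f/7)*f)*B - 3 = (f*(B² + 4*f/7))*B - 3 = B*f*(B² + 4*f/7) - 3 = -3 + B*f*(B² + 4*f/7))
o(R) = 5 - R
o(-3)*(-50) + z(-1, -3) = (5 - 1*(-3))*(-50) + (-3 - 1*(-3)³ + (4/7)*(-3)*(-1)²) = (5 + 3)*(-50) + (-3 - 1*(-27) + (4/7)*(-3)*1) = 8*(-50) + (-3 + 27 - 12/7) = -400 + 156/7 = -2644/7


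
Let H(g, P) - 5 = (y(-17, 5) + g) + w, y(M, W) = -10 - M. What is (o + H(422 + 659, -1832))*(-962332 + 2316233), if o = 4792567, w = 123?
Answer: 6490307597483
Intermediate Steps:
H(g, P) = 135 + g (H(g, P) = 5 + (((-10 - 1*(-17)) + g) + 123) = 5 + (((-10 + 17) + g) + 123) = 5 + ((7 + g) + 123) = 5 + (130 + g) = 135 + g)
(o + H(422 + 659, -1832))*(-962332 + 2316233) = (4792567 + (135 + (422 + 659)))*(-962332 + 2316233) = (4792567 + (135 + 1081))*1353901 = (4792567 + 1216)*1353901 = 4793783*1353901 = 6490307597483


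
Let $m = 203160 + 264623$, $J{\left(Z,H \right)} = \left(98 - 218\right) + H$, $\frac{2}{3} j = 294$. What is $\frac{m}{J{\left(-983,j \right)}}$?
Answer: $\frac{467783}{321} \approx 1457.3$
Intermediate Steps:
$j = 441$ ($j = \frac{3}{2} \cdot 294 = 441$)
$J{\left(Z,H \right)} = -120 + H$
$m = 467783$
$\frac{m}{J{\left(-983,j \right)}} = \frac{467783}{-120 + 441} = \frac{467783}{321}$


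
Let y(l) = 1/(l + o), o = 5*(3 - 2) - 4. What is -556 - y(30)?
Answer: -17237/31 ≈ -556.03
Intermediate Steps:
o = 1 (o = 5*1 - 4 = 5 - 4 = 1)
y(l) = 1/(1 + l) (y(l) = 1/(l + 1) = 1/(1 + l))
-556 - y(30) = -556 - 1/(1 + 30) = -556 - 1/31 = -17237/31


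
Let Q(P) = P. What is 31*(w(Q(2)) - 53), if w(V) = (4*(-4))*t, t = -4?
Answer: 341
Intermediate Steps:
w(V) = 64 (w(V) = (4*(-4))*(-4) = -16*(-4) = 64)
31*(w(Q(2)) - 53) = 31*(64 - 53) = 31*11 = 341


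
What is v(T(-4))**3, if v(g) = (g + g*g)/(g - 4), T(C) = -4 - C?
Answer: 0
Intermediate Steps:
v(g) = (g + g**2)/(-4 + g)
v(T(-4))**3 = ((-4 - 1*(-4))*(1 + (-4 - 1*(-4)))/(-4 + (-4 - 1*(-4))))**3 = ((-4 + 4)*(1 + (-4 + 4))/(-4 + (-4 + 4)))**3 = (0*(1 + 0)/(-4 + 0))**3 = (0*1/(-4))**3 = (0*(-1/4)*1)**3 = 0**3 = 0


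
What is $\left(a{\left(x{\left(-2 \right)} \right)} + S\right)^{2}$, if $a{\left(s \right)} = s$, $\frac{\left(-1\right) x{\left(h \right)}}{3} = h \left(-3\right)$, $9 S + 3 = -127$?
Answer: $\frac{85264}{81} \approx 1052.6$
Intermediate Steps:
$S = - \frac{130}{9}$ ($S = - \frac{1}{3} + \frac{1}{9} \left(-127\right) = - \frac{1}{3} - \frac{127}{9} = - \frac{130}{9} \approx -14.444$)
$x{\left(h \right)} = 9 h$ ($x{\left(h \right)} = - 3 h \left(-3\right) = - 3 \left(- 3 h\right) = 9 h$)
$\left(a{\left(x{\left(-2 \right)} \right)} + S\right)^{2} = \left(9 \left(-2\right) - \frac{130}{9}\right)^{2} = \left(-18 - \frac{130}{9}\right)^{2} = \left(- \frac{292}{9}\right)^{2} = \frac{85264}{81}$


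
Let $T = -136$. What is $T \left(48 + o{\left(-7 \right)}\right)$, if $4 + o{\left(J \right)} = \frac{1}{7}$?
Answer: $- \frac{42024}{7} \approx -6003.4$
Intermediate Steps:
$o{\left(J \right)} = - \frac{27}{7}$ ($o{\left(J \right)} = -4 + \frac{1}{7} = - \frac{27}{7}$)
$T \left(48 + o{\left(-7 \right)}\right) = - 136 \left(48 - \frac{27}{7}\right) = \left(-136\right) \frac{309}{7} = - \frac{42024}{7}$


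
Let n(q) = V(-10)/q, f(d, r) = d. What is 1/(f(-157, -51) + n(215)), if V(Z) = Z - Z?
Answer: -1/157 ≈ -0.0063694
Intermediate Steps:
V(Z) = 0
n(q) = 0 (n(q) = 0/q = 0)
1/(f(-157, -51) + n(215)) = 1/(-157 + 0) = 1/(-157) = -1/157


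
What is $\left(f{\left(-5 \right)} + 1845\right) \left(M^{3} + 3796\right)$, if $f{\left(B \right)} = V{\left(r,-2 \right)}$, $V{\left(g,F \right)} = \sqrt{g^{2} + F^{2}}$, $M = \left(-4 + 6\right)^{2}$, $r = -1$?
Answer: $7121700 + 3860 \sqrt{5} \approx 7.1303 \cdot 10^{6}$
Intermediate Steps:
$M = 4$ ($M = 2^{2} = 4$)
$V{\left(g,F \right)} = \sqrt{F^{2} + g^{2}}$
$f{\left(B \right)} = \sqrt{5}$ ($f{\left(B \right)} = \sqrt{\left(-2\right)^{2} + \left(-1\right)^{2}} = \sqrt{4 + 1} = \sqrt{5}$)
$\left(f{\left(-5 \right)} + 1845\right) \left(M^{3} + 3796\right) = \left(\sqrt{5} + 1845\right) \left(4^{3} + 3796\right) = \left(1845 + \sqrt{5}\right) \left(64 + 3796\right) = \left(1845 + \sqrt{5}\right) 3860 = 7121700 + 3860 \sqrt{5}$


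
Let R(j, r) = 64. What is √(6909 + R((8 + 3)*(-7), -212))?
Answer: √6973 ≈ 83.505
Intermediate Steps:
√(6909 + R((8 + 3)*(-7), -212)) = √(6909 + 64) = √6973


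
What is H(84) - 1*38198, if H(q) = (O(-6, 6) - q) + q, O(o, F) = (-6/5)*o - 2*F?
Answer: -191014/5 ≈ -38203.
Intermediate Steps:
O(o, F) = -2*F - 6*o/5 (O(o, F) = (-6*⅕)*o - 2*F = -6*o/5 - 2*F = -2*F - 6*o/5)
H(q) = -24/5 (H(q) = ((-2*6 - 6/5*(-6)) - q) + q = ((-12 + 36/5) - q) + q = (-24/5 - q) + q = -24/5)
H(84) - 1*38198 = -24/5 - 1*38198 = -24/5 - 38198 = -191014/5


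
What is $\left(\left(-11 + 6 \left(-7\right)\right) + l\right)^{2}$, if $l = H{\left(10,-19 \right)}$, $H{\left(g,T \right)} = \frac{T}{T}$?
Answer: $2704$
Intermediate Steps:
$H{\left(g,T \right)} = 1$
$l = 1$
$\left(\left(-11 + 6 \left(-7\right)\right) + l\right)^{2} = \left(\left(-11 + 6 \left(-7\right)\right) + 1\right)^{2} = \left(\left(-11 - 42\right) + 1\right)^{2} = \left(-53 + 1\right)^{2} = \left(-52\right)^{2} = 2704$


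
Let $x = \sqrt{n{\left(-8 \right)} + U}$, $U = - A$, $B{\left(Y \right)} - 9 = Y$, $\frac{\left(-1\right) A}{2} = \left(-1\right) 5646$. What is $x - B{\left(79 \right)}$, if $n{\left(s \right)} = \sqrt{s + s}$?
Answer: $-88 + 2 \sqrt{-2823 + i} \approx -87.981 + 106.26 i$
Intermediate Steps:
$A = 11292$ ($A = - 2 \left(\left(-1\right) 5646\right) = \left(-2\right) \left(-5646\right) = 11292$)
$n{\left(s \right)} = \sqrt{2} \sqrt{s}$ ($n{\left(s \right)} = \sqrt{2 s} = \sqrt{2} \sqrt{s}$)
$B{\left(Y \right)} = 9 + Y$
$U = -11292$ ($U = \left(-1\right) 11292 = -11292$)
$x = \sqrt{-11292 + 4 i}$ ($x = \sqrt{\sqrt{2} \sqrt{-8} - 11292} = \sqrt{\sqrt{2} \cdot 2 i \sqrt{2} - 11292} = \sqrt{4 i - 11292} = \sqrt{-11292 + 4 i} \approx 0.0188 + 106.26 i$)
$x - B{\left(79 \right)} = 2 \sqrt{-2823 + i} - \left(9 + 79\right) = 2 \sqrt{-2823 + i} - 88 = -88 + 2 \sqrt{-2823 + i}$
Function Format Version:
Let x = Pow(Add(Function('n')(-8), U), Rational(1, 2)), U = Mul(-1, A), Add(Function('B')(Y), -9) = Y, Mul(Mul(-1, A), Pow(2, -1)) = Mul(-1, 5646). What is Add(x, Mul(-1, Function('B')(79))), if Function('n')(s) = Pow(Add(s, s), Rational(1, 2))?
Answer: Add(-88, Mul(2, Pow(Add(-2823, I), Rational(1, 2)))) ≈ Add(-87.981, Mul(106.26, I))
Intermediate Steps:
A = 11292 (A = Mul(-2, Mul(-1, 5646)) = Mul(-2, -5646) = 11292)
Function('n')(s) = Mul(Pow(2, Rational(1, 2)), Pow(s, Rational(1, 2))) (Function('n')(s) = Pow(Mul(2, s), Rational(1, 2)) = Mul(Pow(2, Rational(1, 2)), Pow(s, Rational(1, 2))))
Function('B')(Y) = Add(9, Y)
U = -11292 (U = Mul(-1, 11292) = -11292)
x = Pow(Add(-11292, Mul(4, I)), Rational(1, 2)) (x = Pow(Add(Mul(Pow(2, Rational(1, 2)), Pow(-8, Rational(1, 2))), -11292), Rational(1, 2)) = Pow(Add(Mul(Pow(2, Rational(1, 2)), Mul(2, I, Pow(2, Rational(1, 2)))), -11292), Rational(1, 2)) = Pow(Add(Mul(4, I), -11292), Rational(1, 2)) = Pow(Add(-11292, Mul(4, I)), Rational(1, 2)) ≈ Add(0.0188, Mul(106.26, I)))
Add(x, Mul(-1, Function('B')(79))) = Add(Mul(2, Pow(Add(-2823, I), Rational(1, 2))), Mul(-1, Add(9, 79))) = Add(Mul(2, Pow(Add(-2823, I), Rational(1, 2))), Mul(-1, 88)) = Add(Mul(2, Pow(Add(-2823, I), Rational(1, 2))), -88) = Add(-88, Mul(2, Pow(Add(-2823, I), Rational(1, 2))))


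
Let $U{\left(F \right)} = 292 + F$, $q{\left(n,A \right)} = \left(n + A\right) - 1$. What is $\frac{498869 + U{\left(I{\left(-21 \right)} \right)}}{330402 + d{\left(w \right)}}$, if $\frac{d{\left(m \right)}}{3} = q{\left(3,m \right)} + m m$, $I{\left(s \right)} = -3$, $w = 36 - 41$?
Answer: $\frac{83193}{55078} \approx 1.5105$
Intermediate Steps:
$w = -5$
$q{\left(n,A \right)} = -1 + A + n$ ($q{\left(n,A \right)} = \left(A + n\right) - 1 = -1 + A + n$)
$d{\left(m \right)} = 6 + 3 m + 3 m^{2}$ ($d{\left(m \right)} = 3 \left(\left(-1 + m + 3\right) + m m\right) = 3 \left(\left(2 + m\right) + m^{2}\right) = 3 \left(2 + m + m^{2}\right) = 6 + 3 m + 3 m^{2}$)
$\frac{498869 + U{\left(I{\left(-21 \right)} \right)}}{330402 + d{\left(w \right)}} = \frac{498869 + \left(292 - 3\right)}{330402 + \left(6 + 3 \left(-5\right) + 3 \left(-5\right)^{2}\right)} = \frac{498869 + 289}{330402 + \left(6 - 15 + 3 \cdot 25\right)} = \frac{499158}{330402 + \left(6 - 15 + 75\right)} = \frac{499158}{330402 + 66} = \frac{499158}{330468} = 499158 \cdot \frac{1}{330468} = \frac{83193}{55078}$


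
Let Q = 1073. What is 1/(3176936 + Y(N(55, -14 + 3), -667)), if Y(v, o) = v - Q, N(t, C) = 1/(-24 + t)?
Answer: 31/98451754 ≈ 3.1488e-7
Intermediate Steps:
Y(v, o) = -1073 + v (Y(v, o) = v - 1*1073 = v - 1073 = -1073 + v)
1/(3176936 + Y(N(55, -14 + 3), -667)) = 1/(3176936 + (-1073 + 1/(-24 + 55))) = 1/(3176936 + (-1073 + 1/31)) = 1/(3176936 - 33262/31) = 1/(98451754/31) = 31/98451754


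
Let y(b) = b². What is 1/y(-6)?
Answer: 1/36 ≈ 0.027778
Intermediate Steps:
1/y(-6) = 1/((-6)²) = 1/36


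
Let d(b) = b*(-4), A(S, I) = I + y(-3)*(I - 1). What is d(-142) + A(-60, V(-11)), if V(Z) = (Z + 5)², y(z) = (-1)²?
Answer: 639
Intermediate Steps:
y(z) = 1
V(Z) = (5 + Z)²
A(S, I) = -1 + 2*I (A(S, I) = I + 1*(I - 1) = I + 1*(-1 + I) = I + (-1 + I) = -1 + 2*I)
d(b) = -4*b
d(-142) + A(-60, V(-11)) = -4*(-142) + (-1 + 2*(5 - 11)²) = 568 + (-1 + 2*(-6)²) = 568 + (-1 + 2*36) = 568 + (-1 + 72) = 568 + 71 = 639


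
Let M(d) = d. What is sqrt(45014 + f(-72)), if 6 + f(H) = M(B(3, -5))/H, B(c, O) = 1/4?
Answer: sqrt(25924606)/24 ≈ 212.15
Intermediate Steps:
B(c, O) = 1/4
f(H) = -6 + 1/(4*H)
sqrt(45014 + f(-72)) = sqrt(45014 + (-6 + (1/4)/(-72))) = sqrt(45014 + (-6 + (1/4)*(-1/72))) = sqrt(45014 + (-6 - 1/288)) = sqrt(45014 - 1729/288) = sqrt(12962303/288) = sqrt(25924606)/24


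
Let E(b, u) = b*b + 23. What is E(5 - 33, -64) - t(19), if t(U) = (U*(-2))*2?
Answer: 883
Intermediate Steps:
E(b, u) = 23 + b**2 (E(b, u) = b**2 + 23 = 23 + b**2)
t(U) = -4*U (t(U) = -2*U*2 = -4*U)
E(5 - 33, -64) - t(19) = (23 + (5 - 33)**2) - (-4)*19 = (23 + (-28)**2) - 1*(-76) = (23 + 784) + 76 = 807 + 76 = 883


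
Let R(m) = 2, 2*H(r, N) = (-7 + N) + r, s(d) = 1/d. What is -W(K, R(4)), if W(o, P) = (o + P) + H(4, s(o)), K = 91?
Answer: -8327/91 ≈ -91.505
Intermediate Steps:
H(r, N) = -7/2 + N/2 + r/2 (H(r, N) = ((-7 + N) + r)/2 = (-7 + N + r)/2 = -7/2 + N/2 + r/2)
W(o, P) = -3/2 + P + o + 1/(2*o) (W(o, P) = (o + P) + (-7/2 + 1/(2*o) + (½)*4) = (P + o) + (-7/2 + 1/(2*o) + 2) = (P + o) + (-3/2 + 1/(2*o)) = -3/2 + P + o + 1/(2*o))
-W(K, R(4)) = -(-3/2 + 2 + 91 + (½)/91) = -(-3/2 + 2 + 91 + (½)*(1/91)) = -(-3/2 + 2 + 91 + 1/182) = -1*8327/91 = -8327/91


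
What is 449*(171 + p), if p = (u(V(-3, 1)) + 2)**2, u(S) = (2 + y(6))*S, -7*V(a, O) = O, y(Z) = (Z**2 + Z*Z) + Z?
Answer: 5718015/49 ≈ 1.1669e+5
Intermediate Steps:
y(Z) = Z + 2*Z**2 (y(Z) = (Z**2 + Z**2) + Z = 2*Z**2 + Z = Z + 2*Z**2)
V(a, O) = -O/7
u(S) = 80*S (u(S) = (2 + 6*(1 + 2*6))*S = (2 + 6*(1 + 12))*S = (2 + 6*13)*S = (2 + 78)*S = 80*S)
p = 4356/49 (p = (80*(-1/7*1) + 2)**2 = (80*(-1/7) + 2)**2 = (-80/7 + 2)**2 = (-66/7)**2 = 4356/49 ≈ 88.898)
449*(171 + p) = 449*(171 + 4356/49) = 449*(12735/49) = 5718015/49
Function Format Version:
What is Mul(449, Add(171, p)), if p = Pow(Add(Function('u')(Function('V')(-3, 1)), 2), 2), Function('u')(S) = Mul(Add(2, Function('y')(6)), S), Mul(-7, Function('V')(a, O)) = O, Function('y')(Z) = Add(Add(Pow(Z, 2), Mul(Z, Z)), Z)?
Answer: Rational(5718015, 49) ≈ 1.1669e+5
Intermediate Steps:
Function('y')(Z) = Add(Z, Mul(2, Pow(Z, 2))) (Function('y')(Z) = Add(Add(Pow(Z, 2), Pow(Z, 2)), Z) = Add(Mul(2, Pow(Z, 2)), Z) = Add(Z, Mul(2, Pow(Z, 2))))
Function('V')(a, O) = Mul(Rational(-1, 7), O)
Function('u')(S) = Mul(80, S) (Function('u')(S) = Mul(Add(2, Mul(6, Add(1, Mul(2, 6)))), S) = Mul(Add(2, Mul(6, Add(1, 12))), S) = Mul(Add(2, Mul(6, 13)), S) = Mul(Add(2, 78), S) = Mul(80, S))
p = Rational(4356, 49) (p = Pow(Add(Mul(80, Mul(Rational(-1, 7), 1)), 2), 2) = Pow(Add(Mul(80, Rational(-1, 7)), 2), 2) = Pow(Add(Rational(-80, 7), 2), 2) = Pow(Rational(-66, 7), 2) = Rational(4356, 49) ≈ 88.898)
Mul(449, Add(171, p)) = Mul(449, Add(171, Rational(4356, 49))) = Mul(449, Rational(12735, 49)) = Rational(5718015, 49)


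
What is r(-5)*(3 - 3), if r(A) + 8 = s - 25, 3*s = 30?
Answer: 0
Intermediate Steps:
s = 10 (s = (⅓)*30 = 10)
r(A) = -23 (r(A) = -8 + (10 - 25) = -8 - 15 = -23)
r(-5)*(3 - 3) = -23*(3 - 3) = -23*0 = 0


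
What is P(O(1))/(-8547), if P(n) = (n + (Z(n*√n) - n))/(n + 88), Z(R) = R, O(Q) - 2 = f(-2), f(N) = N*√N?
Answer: -47*√2*√(1 - I*√2)/17324769 + 8*I*√(1 - I*√2)/1574979 ≈ -1.411e-6 + 8.2578e-6*I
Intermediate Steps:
f(N) = N^(3/2)
O(Q) = 2 - 2*I*√2 (O(Q) = 2 + (-2)^(3/2) = 2 - 2*I*√2)
P(n) = n^(3/2)/(88 + n) (P(n) = (n + (n*√n - n))/(n + 88) = (n + (n^(3/2) - n))/(88 + n) = n^(3/2)/(88 + n))
P(O(1))/(-8547) = ((2 - 2*I*√2)^(3/2)/(88 + (2 - 2*I*√2)))/(-8547) = ((2 - 2*I*√2)^(3/2)/(90 - 2*I*√2))*(-1/8547) = -(2 - 2*I*√2)^(3/2)/(8547*(90 - 2*I*√2))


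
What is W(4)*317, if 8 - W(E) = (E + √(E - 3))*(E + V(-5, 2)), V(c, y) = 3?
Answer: -8559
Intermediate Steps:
W(E) = 8 - (3 + E)*(E + √(-3 + E)) (W(E) = 8 - (E + √(E - 3))*(E + 3) = 8 - (E + √(-3 + E))*(3 + E) = 8 - (3 + E)*(E + √(-3 + E)))
W(4)*317 = (8 - 1*4² - 3*4 - 3*√(-3 + 4) - 1*4*√(-3 + 4))*317 = (8 - 1*16 - 12 - 3*√1 - 1*4*√1)*317 = (8 - 16 - 12 - 3*1 - 1*4*1)*317 = (8 - 16 - 12 - 3 - 4)*317 = -27*317 = -8559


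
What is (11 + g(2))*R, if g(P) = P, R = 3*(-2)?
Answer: -78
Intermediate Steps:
R = -6
(11 + g(2))*R = (11 + 2)*(-6) = 13*(-6) = -78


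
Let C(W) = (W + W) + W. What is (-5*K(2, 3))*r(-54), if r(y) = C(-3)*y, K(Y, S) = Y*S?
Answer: -14580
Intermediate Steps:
K(Y, S) = S*Y
C(W) = 3*W (C(W) = 2*W + W = 3*W)
r(y) = -9*y (r(y) = (3*(-3))*y = -9*y)
(-5*K(2, 3))*r(-54) = (-15*2)*(-9*(-54)) = -5*6*486 = -30*486 = -14580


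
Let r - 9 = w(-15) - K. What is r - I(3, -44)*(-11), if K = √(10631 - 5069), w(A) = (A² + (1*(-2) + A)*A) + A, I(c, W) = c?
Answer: 507 - 3*√618 ≈ 432.42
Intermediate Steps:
w(A) = A + A² + A*(-2 + A) (w(A) = (A² + (-2 + A)*A) + A = (A² + A*(-2 + A)) + A = A + A² + A*(-2 + A))
K = 3*√618 (K = √5562 = 3*√618 ≈ 74.579)
r = 474 - 3*√618 (r = 9 + (-15*(-1 + 2*(-15)) - 3*√618) = 9 + (-15*(-1 - 30) - 3*√618) = 9 + (-15*(-31) - 3*√618) = 9 + (465 - 3*√618) = 474 - 3*√618 ≈ 399.42)
r - I(3, -44)*(-11) = (474 - 3*√618) - 3*(-11) = (474 - 3*√618) - 1*(-33) = (474 - 3*√618) + 33 = 507 - 3*√618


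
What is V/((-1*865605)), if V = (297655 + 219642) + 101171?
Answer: -206156/288535 ≈ -0.71449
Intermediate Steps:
V = 618468 (V = 517297 + 101171 = 618468)
V/((-1*865605)) = 618468/((-1*865605)) = 618468/(-865605) = 618468*(-1/865605) = -206156/288535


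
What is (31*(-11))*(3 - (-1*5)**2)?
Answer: 7502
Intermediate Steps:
(31*(-11))*(3 - (-1*5)**2) = -341*(3 - 1*(-5)**2) = -341*(3 - 1*25) = -341*(3 - 25) = -341*(-22) = 7502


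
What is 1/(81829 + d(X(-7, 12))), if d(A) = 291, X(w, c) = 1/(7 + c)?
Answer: 1/82120 ≈ 1.2177e-5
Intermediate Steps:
1/(81829 + d(X(-7, 12))) = 1/(81829 + 291) = 1/82120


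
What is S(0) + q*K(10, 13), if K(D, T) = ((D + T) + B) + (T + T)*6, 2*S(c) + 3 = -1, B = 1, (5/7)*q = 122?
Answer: 30742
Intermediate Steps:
q = 854/5 (q = (7/5)*122 = 854/5 ≈ 170.80)
S(c) = -2 (S(c) = -3/2 + (½)*(-1) = -3/2 - ½ = -2)
K(D, T) = 1 + D + 13*T (K(D, T) = ((D + T) + 1) + (T + T)*6 = (1 + D + T) + (2*T)*6 = (1 + D + T) + 12*T = 1 + D + 13*T)
S(0) + q*K(10, 13) = -2 + 854*(1 + 10 + 13*13)/5 = -2 + 854*(1 + 10 + 169)/5 = -2 + (854/5)*180 = -2 + 30744 = 30742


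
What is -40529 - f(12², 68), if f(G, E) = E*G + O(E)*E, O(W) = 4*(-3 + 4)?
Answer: -50593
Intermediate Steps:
O(W) = 4 (O(W) = 4*1 = 4)
f(G, E) = 4*E + E*G (f(G, E) = E*G + 4*E = 4*E + E*G)
-40529 - f(12², 68) = -40529 - 68*(4 + 12²) = -40529 - 68*(4 + 144) = -40529 - 68*148 = -40529 - 1*10064 = -40529 - 10064 = -50593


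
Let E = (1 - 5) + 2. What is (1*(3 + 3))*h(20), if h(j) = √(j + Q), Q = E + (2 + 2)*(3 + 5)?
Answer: 30*√2 ≈ 42.426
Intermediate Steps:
E = -2 (E = -4 + 2 = -2)
Q = 30 (Q = -2 + (2 + 2)*(3 + 5) = -2 + 4*8 = -2 + 32 = 30)
h(j) = √(30 + j) (h(j) = √(j + 30) = √(30 + j))
(1*(3 + 3))*h(20) = (1*(3 + 3))*√(30 + 20) = (1*6)*√50 = 6*(5*√2) = 30*√2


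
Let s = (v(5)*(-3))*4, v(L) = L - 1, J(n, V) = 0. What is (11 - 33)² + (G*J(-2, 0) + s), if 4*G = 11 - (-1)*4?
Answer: 436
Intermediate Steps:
v(L) = -1 + L
G = 15/4 (G = (11 - (-1)*4)/4 = (11 - 1*(-4))/4 = (11 + 4)/4 = (¼)*15 = 15/4 ≈ 3.7500)
s = -48 (s = ((-1 + 5)*(-3))*4 = (4*(-3))*4 = -12*4 = -48)
(11 - 33)² + (G*J(-2, 0) + s) = (11 - 33)² + ((15/4)*0 - 48) = (-22)² + (0 - 48) = 484 - 48 = 436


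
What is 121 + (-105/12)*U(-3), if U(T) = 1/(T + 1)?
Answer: 1003/8 ≈ 125.38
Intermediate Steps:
U(T) = 1/(1 + T)
121 + (-105/12)*U(-3) = 121 + (-105/12)/(1 - 3) = 121 - 105*1/12/(-2) = 121 - 35/4*(-½) = 121 + 35/8 = 1003/8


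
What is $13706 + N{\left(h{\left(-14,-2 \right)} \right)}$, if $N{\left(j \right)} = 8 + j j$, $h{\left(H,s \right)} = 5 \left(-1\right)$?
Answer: $13739$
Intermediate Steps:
$h{\left(H,s \right)} = -5$
$N{\left(j \right)} = 8 + j^{2}$
$13706 + N{\left(h{\left(-14,-2 \right)} \right)} = 13706 + \left(8 + \left(-5\right)^{2}\right) = 13706 + \left(8 + 25\right) = 13706 + 33 = 13739$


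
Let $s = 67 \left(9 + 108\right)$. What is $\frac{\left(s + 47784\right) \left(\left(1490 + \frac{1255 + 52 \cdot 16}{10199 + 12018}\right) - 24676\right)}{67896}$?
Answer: $- \frac{9550863559775}{502815144} \approx -18995.0$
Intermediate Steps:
$s = 7839$ ($s = 67 \cdot 117 = 7839$)
$\frac{\left(s + 47784\right) \left(\left(1490 + \frac{1255 + 52 \cdot 16}{10199 + 12018}\right) - 24676\right)}{67896} = \frac{\left(7839 + 47784\right) \left(\left(1490 + \frac{1255 + 52 \cdot 16}{10199 + 12018}\right) - 24676\right)}{67896} = 55623 \left(\left(1490 + \frac{1255 + 832}{22217}\right) - 24676\right) \frac{1}{67896} = 55623 \left(\left(1490 + 2087 \cdot \frac{1}{22217}\right) - 24676\right) \frac{1}{67896} = 55623 \left(\left(1490 + \frac{2087}{22217}\right) - 24676\right) \frac{1}{67896} = 55623 \left(\frac{33105417}{22217} - 24676\right) \frac{1}{67896} = 55623 \left(- \frac{515121275}{22217}\right) \frac{1}{67896} = \left(- \frac{28652590679325}{22217}\right) \frac{1}{67896} = - \frac{9550863559775}{502815144}$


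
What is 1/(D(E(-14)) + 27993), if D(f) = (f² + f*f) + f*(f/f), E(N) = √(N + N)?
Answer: -I/(-27937*I + 2*√7) ≈ 3.5795e-5 - 6.7798e-9*I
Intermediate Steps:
E(N) = √2*√N (E(N) = √(2*N) = √2*√N)
D(f) = f + 2*f² (D(f) = (f² + f²) + f*1 = 2*f² + f = f + 2*f²)
1/(D(E(-14)) + 27993) = 1/((√2*√(-14))*(1 + 2*(√2*√(-14))) + 27993) = 1/((√2*(I*√14))*(1 + 2*(√2*(I*√14))) + 27993) = 1/((2*I*√7)*(1 + 2*(2*I*√7)) + 27993) = 1/((2*I*√7)*(1 + 4*I*√7) + 27993) = 1/(2*I*√7*(1 + 4*I*√7) + 27993) = 1/(27993 + 2*I*√7*(1 + 4*I*√7))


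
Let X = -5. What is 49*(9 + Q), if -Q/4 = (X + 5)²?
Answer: 441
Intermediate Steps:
Q = 0 (Q = -4*(-5 + 5)² = -4*0² = -4*0 = 0)
49*(9 + Q) = 49*(9 + 0) = 49*9 = 441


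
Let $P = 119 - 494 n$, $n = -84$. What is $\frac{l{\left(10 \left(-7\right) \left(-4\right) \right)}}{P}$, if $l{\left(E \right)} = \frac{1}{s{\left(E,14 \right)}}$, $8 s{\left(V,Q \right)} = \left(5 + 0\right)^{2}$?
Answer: $\frac{8}{1040375} \approx 7.6895 \cdot 10^{-6}$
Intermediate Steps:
$s{\left(V,Q \right)} = \frac{25}{8}$ ($s{\left(V,Q \right)} = \frac{\left(5 + 0\right)^{2}}{8} = \frac{5^{2}}{8} = \frac{1}{8} \cdot 25 = \frac{25}{8}$)
$l{\left(E \right)} = \frac{8}{25}$ ($l{\left(E \right)} = \frac{1}{\frac{25}{8}} = \frac{8}{25}$)
$P = 41615$ ($P = 119 - -41496 = 119 + 41496 = 41615$)
$\frac{l{\left(10 \left(-7\right) \left(-4\right) \right)}}{P} = \frac{8}{25 \cdot 41615} = \frac{8}{25} \cdot \frac{1}{41615} = \frac{8}{1040375}$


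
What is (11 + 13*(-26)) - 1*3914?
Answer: -4241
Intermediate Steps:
(11 + 13*(-26)) - 1*3914 = (11 - 338) - 3914 = -327 - 3914 = -4241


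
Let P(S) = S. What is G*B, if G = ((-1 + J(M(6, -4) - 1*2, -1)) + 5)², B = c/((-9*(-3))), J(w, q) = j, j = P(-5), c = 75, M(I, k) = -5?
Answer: 25/9 ≈ 2.7778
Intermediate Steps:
j = -5
J(w, q) = -5
B = 25/9 (B = 75/((-9*(-3))) = 75/27 = 75*(1/27) = 25/9 ≈ 2.7778)
G = 1 (G = ((-1 - 5) + 5)² = (-6 + 5)² = (-1)² = 1)
G*B = 1*(25/9) = 25/9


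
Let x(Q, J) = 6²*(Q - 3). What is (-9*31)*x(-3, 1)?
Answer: 60264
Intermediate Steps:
x(Q, J) = -108 + 36*Q (x(Q, J) = 36*(-3 + Q) = -108 + 36*Q)
(-9*31)*x(-3, 1) = (-9*31)*(-108 + 36*(-3)) = -279*(-108 - 108) = -279*(-216) = 60264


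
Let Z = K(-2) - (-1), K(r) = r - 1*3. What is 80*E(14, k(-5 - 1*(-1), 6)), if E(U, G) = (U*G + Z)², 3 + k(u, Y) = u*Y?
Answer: 11673920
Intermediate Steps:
K(r) = -3 + r (K(r) = r - 3 = -3 + r)
Z = -4 (Z = (-3 - 2) - (-1) = -5 - 1*(-1) = -5 + 1 = -4)
k(u, Y) = -3 + Y*u (k(u, Y) = -3 + u*Y = -3 + Y*u)
E(U, G) = (-4 + G*U)² (E(U, G) = (U*G - 4)² = (G*U - 4)² = (-4 + G*U)²)
80*E(14, k(-5 - 1*(-1), 6)) = 80*(-4 + (-3 + 6*(-5 - 1*(-1)))*14)² = 80*(-4 + (-3 + 6*(-5 + 1))*14)² = 80*(-4 + (-3 + 6*(-4))*14)² = 80*(-4 + (-3 - 24)*14)² = 80*(-4 - 27*14)² = 80*(-4 - 378)² = 80*(-382)² = 80*145924 = 11673920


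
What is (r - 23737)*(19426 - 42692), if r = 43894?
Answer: -468972762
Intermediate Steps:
(r - 23737)*(19426 - 42692) = (43894 - 23737)*(19426 - 42692) = 20157*(-23266) = -468972762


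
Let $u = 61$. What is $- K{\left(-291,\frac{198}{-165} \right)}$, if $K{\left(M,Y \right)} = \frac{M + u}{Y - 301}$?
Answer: $- \frac{1150}{1511} \approx -0.76109$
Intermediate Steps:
$K{\left(M,Y \right)} = \frac{61 + M}{-301 + Y}$ ($K{\left(M,Y \right)} = \frac{M + 61}{Y - 301} = \frac{61 + M}{-301 + Y}$)
$- K{\left(-291,\frac{198}{-165} \right)} = - \frac{61 - 291}{-301 + \frac{198}{-165}} = - \frac{-230}{-301 + 198 \left(- \frac{1}{165}\right)} = - \frac{-230}{-301 - \frac{6}{5}} = - \frac{-230}{- \frac{1511}{5}} = - \frac{\left(-5\right) \left(-230\right)}{1511} = \left(-1\right) \frac{1150}{1511} = - \frac{1150}{1511}$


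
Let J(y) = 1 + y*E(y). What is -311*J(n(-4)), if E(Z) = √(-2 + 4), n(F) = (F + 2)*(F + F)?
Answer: -311 - 4976*√2 ≈ -7348.1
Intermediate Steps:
n(F) = 2*F*(2 + F) (n(F) = (2 + F)*(2*F) = 2*F*(2 + F))
E(Z) = √2
J(y) = 1 + y*√2
-311*J(n(-4)) = -311*(1 + (2*(-4)*(2 - 4))*√2) = -311*(1 + (2*(-4)*(-2))*√2) = -311*(1 + 16*√2) = -311 - 4976*√2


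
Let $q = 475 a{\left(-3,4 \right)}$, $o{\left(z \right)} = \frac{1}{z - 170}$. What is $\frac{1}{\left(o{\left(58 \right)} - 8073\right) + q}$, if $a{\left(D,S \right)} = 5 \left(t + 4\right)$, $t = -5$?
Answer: $- \frac{112}{1170177} \approx -9.5712 \cdot 10^{-5}$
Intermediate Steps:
$o{\left(z \right)} = \frac{1}{-170 + z}$
$a{\left(D,S \right)} = -5$ ($a{\left(D,S \right)} = 5 \left(-5 + 4\right) = 5 \left(-1\right) = -5$)
$q = -2375$ ($q = 475 \left(-5\right) = -2375$)
$\frac{1}{\left(o{\left(58 \right)} - 8073\right) + q} = \frac{1}{\left(\frac{1}{-170 + 58} - 8073\right) - 2375} = \frac{1}{\left(\frac{1}{-112} - 8073\right) - 2375} = \frac{1}{\left(- \frac{1}{112} - 8073\right) - 2375} = \frac{1}{- \frac{904177}{112} - 2375} = \frac{1}{- \frac{1170177}{112}} = - \frac{112}{1170177}$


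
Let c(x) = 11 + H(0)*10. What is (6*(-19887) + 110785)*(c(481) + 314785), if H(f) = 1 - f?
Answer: -2687498822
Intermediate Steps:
c(x) = 21 (c(x) = 11 + (1 - 1*0)*10 = 11 + (1 + 0)*10 = 11 + 1*10 = 11 + 10 = 21)
(6*(-19887) + 110785)*(c(481) + 314785) = (6*(-19887) + 110785)*(21 + 314785) = (-119322 + 110785)*314806 = -8537*314806 = -2687498822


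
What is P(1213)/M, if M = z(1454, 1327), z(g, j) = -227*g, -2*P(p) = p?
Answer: 1213/660116 ≈ 0.0018376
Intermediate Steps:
P(p) = -p/2
M = -330058 (M = -227*1454 = -330058)
P(1213)/M = -½*1213/(-330058) = -1213/2*(-1/330058) = 1213/660116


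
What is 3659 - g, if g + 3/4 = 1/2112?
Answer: 7729391/2112 ≈ 3659.8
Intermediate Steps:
g = -1583/2112 (g = -3/4 + 1/2112 = -1583/2112 ≈ -0.74953)
3659 - g = 3659 - 1*(-1583/2112) = 3659 + 1583/2112 = 7729391/2112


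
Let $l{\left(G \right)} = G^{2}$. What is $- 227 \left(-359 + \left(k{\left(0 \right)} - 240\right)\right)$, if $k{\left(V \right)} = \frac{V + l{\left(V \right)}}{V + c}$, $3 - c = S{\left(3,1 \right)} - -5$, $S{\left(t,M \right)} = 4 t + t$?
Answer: $135973$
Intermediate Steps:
$S{\left(t,M \right)} = 5 t$
$c = -17$ ($c = 3 - \left(5 \cdot 3 - -5\right) = 3 - \left(15 + 5\right) = 3 - 20 = -17$)
$k{\left(V \right)} = \frac{V + V^{2}}{-17 + V}$ ($k{\left(V \right)} = \frac{V + V^{2}}{V - 17} = \frac{V + V^{2}}{-17 + V}$)
$- 227 \left(-359 + \left(k{\left(0 \right)} - 240\right)\right) = - 227 \left(-359 - \left(240 + \frac{0 \left(1 + 0\right)}{-17 + 0}\right)\right) = - 227 \left(-359 - \left(240 + 0 \frac{1}{-17} \cdot 1\right)\right) = - 227 \left(-359 - \left(240 + 0 \cdot 1\right)\right) = - 227 \left(-359 + \left(0 - 240\right)\right) = - 227 \left(-359 - 240\right) = \left(-227\right) \left(-599\right) = 135973$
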